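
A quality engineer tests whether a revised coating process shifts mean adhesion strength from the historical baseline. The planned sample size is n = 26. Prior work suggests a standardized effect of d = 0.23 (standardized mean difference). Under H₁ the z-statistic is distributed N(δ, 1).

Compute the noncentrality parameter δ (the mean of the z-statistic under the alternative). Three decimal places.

The noncentrality parameter scales effect size by the design's sample-size factor: δ = d·√n = 0.23 × √26 = 1.1728

δ ≈ 1.173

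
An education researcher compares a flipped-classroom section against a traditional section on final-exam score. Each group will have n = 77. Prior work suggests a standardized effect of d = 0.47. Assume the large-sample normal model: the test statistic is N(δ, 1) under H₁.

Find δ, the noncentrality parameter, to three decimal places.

δ ≈ 2.916

The noncentrality parameter scales effect size by the design's sample-size factor: δ = d·√(n/2) = 0.47 × √(77/2) = 2.9163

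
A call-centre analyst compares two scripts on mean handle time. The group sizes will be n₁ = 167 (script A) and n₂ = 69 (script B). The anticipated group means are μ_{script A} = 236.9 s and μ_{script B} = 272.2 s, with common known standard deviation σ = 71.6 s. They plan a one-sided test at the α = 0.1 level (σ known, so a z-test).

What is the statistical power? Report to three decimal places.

Power ≈ 0.985

Standardized effect: d = |μ_{script A} − μ_{script B}| / σ = |236.9 − 272.2| / 71.6 = 0.4930
Noncentrality parameter: δ = d / √(1/n₁ + 1/n₂) = 0.4930 / √(1/167 + 1/69) = 3.4450
Critical value for a one-sided test at α = 0.1: z_α = 1.282.
Power = Φ(δ − 1.282) = Φ(2.163) = 0.9847.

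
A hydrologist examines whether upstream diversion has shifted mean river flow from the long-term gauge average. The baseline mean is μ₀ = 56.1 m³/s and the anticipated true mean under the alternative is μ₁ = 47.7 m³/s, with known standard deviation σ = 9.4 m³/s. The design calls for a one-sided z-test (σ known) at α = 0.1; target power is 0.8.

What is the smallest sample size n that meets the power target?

Standardized effect: d = |μ₁ − μ₀| / σ = |47.7 − 56.1| / 9.4 = 0.8936
Set Φ(δ − 1.282) = 0.8; then δ − 1.282 = Φ⁻¹(0.8) = 0.842, giving δ = 2.123.
δ = d·√n ⇒ n = (δ/d)² = (2.123 / 0.8936)² = 5.65.
Rounding up, n = 6.

n = 6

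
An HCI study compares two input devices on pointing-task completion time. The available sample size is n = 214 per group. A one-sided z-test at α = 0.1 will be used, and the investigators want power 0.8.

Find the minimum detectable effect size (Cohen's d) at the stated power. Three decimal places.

d ≈ 0.205

Required noncentrality: δ = z_{0.1} + z_{0.20} = 1.282 + 0.842 = 2.123.
δ = d·√(n/2) ⇒ d = δ/√(n/2) = 2.123/√(214/2) = 0.2053.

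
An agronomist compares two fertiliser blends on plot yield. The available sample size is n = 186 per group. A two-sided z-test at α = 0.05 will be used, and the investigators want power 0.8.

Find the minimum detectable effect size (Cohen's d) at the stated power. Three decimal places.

Need Φ(δ − 1.960) = 0.8, so δ = 1.960 + 0.842 = 2.802.
(Lower-tail contribution to power is negligible for δ > 0.)
δ = d·√(n/2) ⇒ d = δ/√(n/2) = 2.802/√(186/2) = 0.2905.

d ≈ 0.291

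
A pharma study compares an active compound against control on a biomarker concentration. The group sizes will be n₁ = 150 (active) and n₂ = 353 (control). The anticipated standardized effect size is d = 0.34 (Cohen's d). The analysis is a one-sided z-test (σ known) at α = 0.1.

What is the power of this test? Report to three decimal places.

Power ≈ 0.986

Noncentrality parameter: δ = d / √(1/n₁ + 1/n₂) = 0.34 / √(1/150 + 1/353) = 3.4884
One-sided α = 0.1 → critical value z_{0.1} = 1.282.
Power = Φ(δ − 1.282) = Φ(2.207) = 0.9863.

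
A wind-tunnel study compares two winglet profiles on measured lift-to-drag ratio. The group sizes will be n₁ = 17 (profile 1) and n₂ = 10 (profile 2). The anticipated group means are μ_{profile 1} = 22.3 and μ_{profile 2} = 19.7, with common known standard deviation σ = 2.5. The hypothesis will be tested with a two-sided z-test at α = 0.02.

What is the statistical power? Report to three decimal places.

Standardized effect: d = |μ_{profile 1} − μ_{profile 2}| / σ = |22.3 − 19.7| / 2.5 = 1.0400
Noncentrality parameter: δ = d / √(1/n₁ + 1/n₂) = 1.0400 / √(1/17 + 1/10) = 2.6096
Two-sided α = 0.02 → critical value z_{0.01} = 2.326.
Power = Φ(δ − 2.326) + Φ(−δ − 2.326) = Φ(0.283) + Φ(-4.936) = 0.6115 + 0.0000 = 0.6115.

Power ≈ 0.612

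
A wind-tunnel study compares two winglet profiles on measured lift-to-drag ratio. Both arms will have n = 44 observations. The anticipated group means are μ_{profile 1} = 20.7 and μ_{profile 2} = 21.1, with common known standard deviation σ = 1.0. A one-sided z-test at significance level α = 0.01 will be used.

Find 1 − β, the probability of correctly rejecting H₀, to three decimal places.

Power ≈ 0.326

Standardized effect: d = |μ_{profile 1} − μ_{profile 2}| / σ = |20.7 − 21.1| / 1.0 = 0.4000
Noncentrality parameter: δ = d·√(n/2) = 0.4000 × √(44/2) = 1.8762
Critical value for a one-sided test at α = 0.01: z_α = 2.326.
Power = Φ(δ − 2.326) = Φ(-0.450) = 0.3263.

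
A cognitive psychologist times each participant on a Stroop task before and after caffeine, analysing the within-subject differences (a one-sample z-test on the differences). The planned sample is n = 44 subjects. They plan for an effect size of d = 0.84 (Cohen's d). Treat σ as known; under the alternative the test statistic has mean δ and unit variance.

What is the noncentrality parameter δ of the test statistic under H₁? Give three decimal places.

The noncentrality parameter scales effect size by the design's sample-size factor: δ = d·√n = 0.84 × √44 = 5.5719

δ ≈ 5.572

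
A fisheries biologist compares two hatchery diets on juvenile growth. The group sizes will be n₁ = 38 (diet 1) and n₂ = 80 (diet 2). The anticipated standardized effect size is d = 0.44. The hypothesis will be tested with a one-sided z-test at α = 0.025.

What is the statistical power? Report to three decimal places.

Noncentrality parameter: δ = d / √(1/n₁ + 1/n₂) = 0.44 / √(1/38 + 1/80) = 2.2333
One-sided α = 0.025 → critical value z_{0.025} = 1.960.
Power = Φ(δ − 1.960) = Φ(0.273) = 0.6077.

Power ≈ 0.608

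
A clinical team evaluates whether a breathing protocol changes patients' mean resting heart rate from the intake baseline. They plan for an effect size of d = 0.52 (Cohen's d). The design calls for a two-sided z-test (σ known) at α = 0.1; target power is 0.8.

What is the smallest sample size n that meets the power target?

n = 23

Set Φ(δ − 1.645) = 0.8; then δ − 1.645 = Φ⁻¹(0.8) = 0.842, giving δ = 2.486.
(For δ > 0 the lower-tail rejection region contributes negligibly to power, so the one-term inversion is standard.)
δ = d·√n ⇒ n = (δ/d)² = (2.486 / 0.52)² = 22.86.
Rounding up, n = 23.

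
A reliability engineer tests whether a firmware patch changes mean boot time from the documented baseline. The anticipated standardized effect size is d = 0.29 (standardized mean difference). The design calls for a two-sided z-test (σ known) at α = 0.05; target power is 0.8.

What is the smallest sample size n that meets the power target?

n = 94

Set Φ(δ − 1.960) = 0.8; then δ − 1.960 = Φ⁻¹(0.8) = 0.842, giving δ = 2.802.
(Ignoring the negligible lower-tail rejection probability gives the usual closed-form inversion.)
δ = d·√n ⇒ n = (δ/d)² = (2.802 / 0.29)² = 93.33.
Rounding up, n = 94.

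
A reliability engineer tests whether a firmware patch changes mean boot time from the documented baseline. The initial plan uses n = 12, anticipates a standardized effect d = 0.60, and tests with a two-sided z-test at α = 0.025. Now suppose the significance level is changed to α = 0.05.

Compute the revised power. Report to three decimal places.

δ = d·√n = 0.60 × √12 = 2.0785 (unchanged). New critical value: z_{0.025} = 1.960.
Revised power = Φ(δ − 1.960) + Φ(−δ − 1.960) = Φ(0.118) + Φ(-4.038) = 0.5472 + 0.0000 = 0.5472.

Power ≈ 0.547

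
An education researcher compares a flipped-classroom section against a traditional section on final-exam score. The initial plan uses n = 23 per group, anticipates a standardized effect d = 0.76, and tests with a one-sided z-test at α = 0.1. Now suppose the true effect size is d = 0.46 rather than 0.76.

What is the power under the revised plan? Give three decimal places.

Power ≈ 0.610

With d = 0.46: δ = d·√(n/2) = 0.46 × √(23/2) = 1.5599. Critical value z_{0.1} = 1.282.
Revised power = Φ(δ − 1.282) = Φ(0.278) = 0.6096.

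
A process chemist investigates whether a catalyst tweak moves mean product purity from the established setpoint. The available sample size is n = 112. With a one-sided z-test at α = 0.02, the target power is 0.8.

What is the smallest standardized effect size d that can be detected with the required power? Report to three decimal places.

d ≈ 0.274

Required noncentrality: δ = z_{0.02} + z_{0.20} = 2.054 + 0.842 = 2.895.
δ = d·√n ⇒ d = δ/√n = 2.895/√112 = 0.2736.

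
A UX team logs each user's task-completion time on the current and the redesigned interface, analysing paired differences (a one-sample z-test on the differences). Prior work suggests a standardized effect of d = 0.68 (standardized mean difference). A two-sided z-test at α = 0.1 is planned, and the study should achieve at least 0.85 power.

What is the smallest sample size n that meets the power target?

n = 16

For power 0.85 need Φ(δ − z_{0.05}) = 0.85, so δ = z_{0.05} + z_{0.15} = 1.645 + 1.036 = 2.681.
(For δ > 0 the lower-tail rejection region contributes negligibly to power, so the one-term inversion is standard.)
δ = d·√n ⇒ n = (δ/d)² = (2.681 / 0.68)² = 15.55.
Round up to the next whole unit.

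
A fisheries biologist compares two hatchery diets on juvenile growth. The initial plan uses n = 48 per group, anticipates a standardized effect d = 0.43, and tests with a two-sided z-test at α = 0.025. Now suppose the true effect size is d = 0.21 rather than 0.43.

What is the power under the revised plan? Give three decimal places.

Power ≈ 0.113

With d = 0.21: δ = d·√(n/2) = 0.21 × √(48/2) = 1.0288. Critical value z_{0.0125} = 2.241.
Revised power = Φ(δ − 2.241) + Φ(−δ − 2.241) = Φ(-1.213) + Φ(-3.270) = 0.1126 + 0.0005 = 0.1132.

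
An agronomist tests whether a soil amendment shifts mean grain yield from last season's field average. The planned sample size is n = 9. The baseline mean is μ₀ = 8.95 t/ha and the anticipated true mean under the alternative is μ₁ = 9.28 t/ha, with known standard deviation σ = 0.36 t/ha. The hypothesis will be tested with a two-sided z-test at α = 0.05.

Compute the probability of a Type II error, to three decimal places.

β ≈ 0.215

Standardized effect: d = |μ₁ − μ₀| / σ = |9.28 − 8.95| / 0.36 = 0.9167
Noncentrality parameter: δ = d·√n = 0.9167 × √9 = 2.7500
Critical value for a two-sided test at α = 0.05: z_{α/2} = 1.960.
Power = Φ(δ − 1.960) + Φ(−δ − 1.960) = Φ(0.790) + Φ(-4.710) = 0.7852 + 0.0000 = 0.7852.
Type II error: β = 1 − power = 1 − 0.7852 = 0.2148.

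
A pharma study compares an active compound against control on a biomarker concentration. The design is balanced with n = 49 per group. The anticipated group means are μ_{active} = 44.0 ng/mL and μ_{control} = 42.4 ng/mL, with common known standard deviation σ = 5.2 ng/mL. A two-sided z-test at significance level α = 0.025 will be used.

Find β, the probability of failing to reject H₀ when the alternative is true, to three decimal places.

β ≈ 0.764

Standardized effect: d = |μ_{active} − μ_{control}| / σ = |44.0 − 42.4| / 5.2 = 0.3077
Noncentrality parameter: δ = d·√(n/2) = 0.3077 × √(49/2) = 1.5230
Critical value for a two-sided test at α = 0.025: z_{α/2} = 2.241.
Power = Φ(δ − 2.241) + Φ(−δ − 2.241) = Φ(-0.718) + Φ(-3.764) = 0.2363 + 0.0001 = 0.2363.
Type II error: β = 1 − power = 1 − 0.2363 = 0.7637.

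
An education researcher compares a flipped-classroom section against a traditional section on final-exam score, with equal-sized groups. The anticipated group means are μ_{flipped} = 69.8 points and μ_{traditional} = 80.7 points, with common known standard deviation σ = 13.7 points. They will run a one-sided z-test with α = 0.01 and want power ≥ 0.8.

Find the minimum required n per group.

Standardized effect: d = |μ_{flipped} − μ_{traditional}| / σ = |69.8 − 80.7| / 13.7 = 0.7956
For power 0.8 need Φ(δ − z_{0.01}) = 0.8, so δ = z_{0.01} + z_{0.20} = 2.326 + 0.842 = 3.168.
δ = d·√(n/2) ⇒ n = 2(δ/d)² = 2 × (3.168 / 0.7956)² = 31.71.
Rounding up, n = 32 per group.

n = 32 per group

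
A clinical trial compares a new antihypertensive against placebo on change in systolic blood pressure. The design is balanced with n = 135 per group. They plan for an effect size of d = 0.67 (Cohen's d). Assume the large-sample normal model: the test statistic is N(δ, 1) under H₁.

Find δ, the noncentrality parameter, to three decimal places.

δ ≈ 5.505

δ = d·√(n/2) = 0.67 × √(135/2) = 5.5046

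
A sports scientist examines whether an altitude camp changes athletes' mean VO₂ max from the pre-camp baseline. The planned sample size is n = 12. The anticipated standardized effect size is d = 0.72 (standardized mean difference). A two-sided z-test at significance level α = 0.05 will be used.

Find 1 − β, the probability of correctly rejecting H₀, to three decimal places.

Noncentrality parameter: δ = d·√n = 0.72 × √12 = 2.4942
Critical value for a two-sided test at α = 0.05: z_{α/2} = 1.960.
Power = Φ(δ − 1.960) + Φ(−δ − 1.960) = Φ(0.534) + Φ(-4.454) = 0.7034 + 0.0000 = 0.7034.

Power ≈ 0.703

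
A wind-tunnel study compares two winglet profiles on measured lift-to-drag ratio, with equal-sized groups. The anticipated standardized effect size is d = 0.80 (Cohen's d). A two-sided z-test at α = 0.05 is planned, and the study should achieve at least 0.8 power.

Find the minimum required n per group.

n = 25 per group

For power 0.8 need Φ(δ − z_{0.025}) = 0.8, so δ = z_{0.025} + z_{0.20} = 1.960 + 0.842 = 2.802.
(The Φ(−δ − z_{α/2}) term is vanishingly small for δ > 0 and is dropped in the standard sample-size formula.)
δ = d·√(n/2) ⇒ n = 2(δ/d)² = 2 × (2.802 / 0.80)² = 24.53.
Rounding up, n = 25 per group.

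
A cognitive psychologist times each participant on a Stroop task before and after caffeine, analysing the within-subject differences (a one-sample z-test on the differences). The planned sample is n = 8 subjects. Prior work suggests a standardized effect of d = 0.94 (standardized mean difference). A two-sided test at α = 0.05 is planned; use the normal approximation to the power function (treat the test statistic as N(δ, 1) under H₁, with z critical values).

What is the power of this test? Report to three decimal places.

Noncentrality parameter: δ = d·√n = 0.94 × √8 = 2.6587
Critical value for a two-sided test at α = 0.05: z_{α/2} = 1.960.
Power = Φ(δ − 1.960) + Φ(−δ − 1.960) = Φ(0.699) + Φ(-4.619) = 0.7576 + 0.0000 = 0.7577.

Power ≈ 0.758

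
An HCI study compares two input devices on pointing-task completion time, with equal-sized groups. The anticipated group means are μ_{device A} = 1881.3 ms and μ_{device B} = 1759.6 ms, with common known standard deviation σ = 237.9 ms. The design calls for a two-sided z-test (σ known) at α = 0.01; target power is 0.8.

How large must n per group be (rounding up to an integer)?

Standardized effect: d = |μ_{device A} − μ_{device B}| / σ = |1881.3 − 1759.6| / 237.9 = 0.5116
Set Φ(δ − 2.576) = 0.8; then δ − 2.576 = Φ⁻¹(0.8) = 0.842, giving δ = 3.417.
(The Φ(−δ − z_{α/2}) term is vanishingly small for δ > 0 and is dropped in the standard sample-size formula.)
δ = d·√(n/2) ⇒ n = 2(δ/d)² = 2 × (3.417 / 0.5116)² = 89.26.
Round up to the next whole unit.

n = 90 per group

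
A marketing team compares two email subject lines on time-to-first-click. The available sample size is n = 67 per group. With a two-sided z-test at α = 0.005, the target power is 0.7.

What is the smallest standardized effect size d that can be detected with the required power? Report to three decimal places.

Required noncentrality: δ = z_{0.0025} + z_{0.30} = 2.807 + 0.524 = 3.331.
(Lower-tail contribution to power is negligible for δ > 0.)
δ = d·√(n/2) ⇒ d = δ/√(n/2) = 3.331/√(67/2) = 0.5756.

d ≈ 0.576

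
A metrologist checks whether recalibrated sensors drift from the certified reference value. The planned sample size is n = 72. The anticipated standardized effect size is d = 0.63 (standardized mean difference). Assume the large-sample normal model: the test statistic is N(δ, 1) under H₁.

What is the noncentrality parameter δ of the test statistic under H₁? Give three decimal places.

The noncentrality parameter scales effect size by the design's sample-size factor: δ = d·√n = 0.63 × √72 = 5.3457

δ ≈ 5.346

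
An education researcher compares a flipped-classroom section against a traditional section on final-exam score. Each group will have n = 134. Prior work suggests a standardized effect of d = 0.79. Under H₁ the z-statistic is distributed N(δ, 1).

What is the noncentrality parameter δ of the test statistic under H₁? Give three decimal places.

δ = d·√(n/2) = 0.79 × √(134/2) = 6.4664

δ ≈ 6.466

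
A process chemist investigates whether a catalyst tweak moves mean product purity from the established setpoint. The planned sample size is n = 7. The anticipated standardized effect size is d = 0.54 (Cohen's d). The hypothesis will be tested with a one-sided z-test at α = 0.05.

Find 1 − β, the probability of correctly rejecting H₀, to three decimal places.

Power ≈ 0.414

Noncentrality parameter: δ = d·√n = 0.54 × √7 = 1.4287
One-sided α = 0.05 → critical value z_{0.05} = 1.645.
Power = Φ(δ − 1.645) = Φ(-0.216) = 0.4144.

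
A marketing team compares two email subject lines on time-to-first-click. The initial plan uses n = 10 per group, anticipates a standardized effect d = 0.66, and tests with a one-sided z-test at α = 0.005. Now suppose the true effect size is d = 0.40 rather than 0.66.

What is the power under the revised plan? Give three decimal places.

With d = 0.40: δ = d·√(n/2) = 0.40 × √(10/2) = 0.8944. Critical value z_{0.005} = 2.576.
Revised power = Φ(δ − 2.576) = Φ(-1.681) = 0.0463.

Power ≈ 0.046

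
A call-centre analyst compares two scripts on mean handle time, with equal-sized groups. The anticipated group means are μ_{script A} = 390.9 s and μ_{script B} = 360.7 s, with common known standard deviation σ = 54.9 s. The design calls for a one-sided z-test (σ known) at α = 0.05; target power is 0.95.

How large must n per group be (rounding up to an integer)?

n = 72 per group

Standardized effect: d = |μ_{script A} − μ_{script B}| / σ = |390.9 − 360.7| / 54.9 = 0.5501
Set Φ(δ − 1.645) = 0.95; then δ − 1.645 = Φ⁻¹(0.95) = 1.645, giving δ = 3.290.
δ = d·√(n/2) ⇒ n = 2(δ/d)² = 2 × (3.290 / 0.5501)² = 71.53.
Rounding up, n = 72 per group.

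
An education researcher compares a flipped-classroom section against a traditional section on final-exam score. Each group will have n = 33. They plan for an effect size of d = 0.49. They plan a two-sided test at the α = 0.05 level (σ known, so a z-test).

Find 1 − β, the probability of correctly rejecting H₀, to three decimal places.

Noncentrality parameter: δ = d·√(n/2) = 0.49 × √(33/2) = 1.9904
Two-sided α = 0.05 → critical value z_{0.025} = 1.960.
Power = Φ(δ − 1.960) + Φ(−δ − 1.960) = Φ(0.030) + Φ(-3.950) = 0.5121 + 0.0000 = 0.5122.

Power ≈ 0.512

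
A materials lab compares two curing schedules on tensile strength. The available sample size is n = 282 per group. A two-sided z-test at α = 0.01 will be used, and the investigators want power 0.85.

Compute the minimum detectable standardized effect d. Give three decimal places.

d ≈ 0.304

Need Φ(δ − 2.576) = 0.85, so δ = 2.576 + 1.036 = 3.612.
(Lower-tail contribution to power is negligible for δ > 0.)
δ = d·√(n/2) ⇒ d = δ/√(n/2) = 3.612/√(282/2) = 0.3042.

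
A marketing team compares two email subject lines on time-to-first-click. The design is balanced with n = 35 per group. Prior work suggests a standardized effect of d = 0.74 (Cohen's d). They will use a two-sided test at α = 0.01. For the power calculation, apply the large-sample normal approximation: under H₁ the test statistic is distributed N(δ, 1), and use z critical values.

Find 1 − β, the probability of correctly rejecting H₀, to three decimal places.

Noncentrality parameter: δ = d·√(n/2) = 0.74 × √(35/2) = 3.0956
Two-sided α = 0.01 → critical value z_{0.005} = 2.576.
Power = Φ(δ − 2.576) + Φ(−δ − 2.576) = Φ(0.520) + Φ(-5.671) = 0.6984 + 0.0000 = 0.6984.

Power ≈ 0.698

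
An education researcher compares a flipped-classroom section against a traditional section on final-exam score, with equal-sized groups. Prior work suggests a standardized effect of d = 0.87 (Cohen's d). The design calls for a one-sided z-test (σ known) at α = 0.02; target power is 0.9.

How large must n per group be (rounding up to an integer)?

n = 30 per group

For power 0.9 need Φ(δ − z_{0.02}) = 0.9, so δ = z_{0.02} + z_{0.10} = 2.054 + 1.282 = 3.335.
δ = d·√(n/2) ⇒ n = 2(δ/d)² = 2 × (3.335 / 0.87)² = 29.39.
Round up to the next whole unit.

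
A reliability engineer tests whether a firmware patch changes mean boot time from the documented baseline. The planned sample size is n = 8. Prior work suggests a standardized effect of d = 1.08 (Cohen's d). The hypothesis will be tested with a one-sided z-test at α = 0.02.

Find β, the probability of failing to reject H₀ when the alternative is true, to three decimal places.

Noncentrality parameter: λ = d·√n = 1.08 × √8 = 3.0547
Critical value for a one-sided test at α = 0.02: z_α = 2.054.
Power = Φ(λ − 2.054) = Φ(1.001) = 0.8416.
Type II error: β = 1 − power = 1 − 0.8416 = 0.1584.

β ≈ 0.158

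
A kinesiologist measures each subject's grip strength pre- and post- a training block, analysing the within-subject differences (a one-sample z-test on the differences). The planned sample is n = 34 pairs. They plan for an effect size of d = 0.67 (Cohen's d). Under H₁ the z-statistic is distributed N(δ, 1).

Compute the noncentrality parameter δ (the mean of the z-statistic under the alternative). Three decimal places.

The noncentrality parameter scales effect size by the design's sample-size factor: δ = d·√n = 0.67 × √34 = 3.9067

δ ≈ 3.907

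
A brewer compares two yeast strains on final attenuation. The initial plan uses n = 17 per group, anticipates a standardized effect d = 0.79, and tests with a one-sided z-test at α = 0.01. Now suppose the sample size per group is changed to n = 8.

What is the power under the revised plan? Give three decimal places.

With n = 8 per group: δ = d·√(n/2) = 0.79 × √(8/2) = 1.5800. Critical value z_{0.01} = 2.326.
Revised power = Φ(δ − 2.326) = Φ(-0.746) = 0.2277.

Power ≈ 0.228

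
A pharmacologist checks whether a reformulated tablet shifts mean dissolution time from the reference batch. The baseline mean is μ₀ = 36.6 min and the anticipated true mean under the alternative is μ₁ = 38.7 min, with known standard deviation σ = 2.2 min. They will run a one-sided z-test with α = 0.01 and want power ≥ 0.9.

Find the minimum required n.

Standardized effect: d = |μ₁ − μ₀| / σ = |38.7 − 36.6| / 2.2 = 0.9545
For power 0.9 need Φ(δ − z_{0.01}) = 0.9, so δ = z_{0.01} + z_{0.10} = 2.326 + 1.282 = 3.608.
δ = d·√n ⇒ n = (δ/d)² = (3.608 / 0.9545)² = 14.29.
Round up to the next whole unit.

n = 15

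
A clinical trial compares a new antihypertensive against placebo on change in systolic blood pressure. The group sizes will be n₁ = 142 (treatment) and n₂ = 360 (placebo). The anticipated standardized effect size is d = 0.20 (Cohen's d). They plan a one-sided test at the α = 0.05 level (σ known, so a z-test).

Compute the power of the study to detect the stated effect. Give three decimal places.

Noncentrality parameter: δ = d / √(1/n₁ + 1/n₂) = 0.20 / √(1/142 + 1/360) = 2.0182
One-sided α = 0.05 → critical value z_{0.05} = 1.645.
Power = P(Z > 1.645 − δ) = Φ(0.373) = 0.6456.

Power ≈ 0.646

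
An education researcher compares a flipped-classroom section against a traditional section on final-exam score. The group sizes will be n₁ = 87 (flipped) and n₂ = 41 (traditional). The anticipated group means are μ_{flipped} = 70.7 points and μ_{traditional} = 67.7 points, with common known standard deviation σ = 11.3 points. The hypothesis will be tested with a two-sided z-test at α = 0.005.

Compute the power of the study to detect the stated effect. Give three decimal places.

Power ≈ 0.080

Standardized effect: d = |μ_{flipped} − μ_{traditional}| / σ = |70.7 − 67.7| / 11.3 = 0.2655
Noncentrality parameter: δ = d / √(1/n₁ + 1/n₂) = 0.2655 / √(1/87 + 1/41) = 1.4015
Critical value for a two-sided test at α = 0.005: z_{α/2} = 2.807.
Power = Φ(δ − 2.807) + Φ(−δ − 2.807) = Φ(-1.406) + Φ(-4.209) = 0.0799 + 0.0000 = 0.0799.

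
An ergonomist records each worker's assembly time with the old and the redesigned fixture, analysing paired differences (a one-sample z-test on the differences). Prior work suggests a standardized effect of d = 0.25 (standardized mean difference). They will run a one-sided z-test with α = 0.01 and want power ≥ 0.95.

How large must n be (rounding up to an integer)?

n = 253

Set Φ(δ − 2.326) = 0.95; then δ − 2.326 = Φ⁻¹(0.95) = 1.645, giving δ = 3.971.
δ = d·√n ⇒ n = (δ/d)² = (3.971 / 0.25)² = 252.33.
Rounding up, n = 253.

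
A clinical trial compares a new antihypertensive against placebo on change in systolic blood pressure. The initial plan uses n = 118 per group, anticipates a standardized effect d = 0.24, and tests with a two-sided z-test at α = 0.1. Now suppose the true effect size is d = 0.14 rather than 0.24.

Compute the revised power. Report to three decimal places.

With d = 0.14: δ = d·√(n/2) = 0.14 × √(118/2) = 1.0754. Critical value z_{0.05} = 1.645.
Revised power = Φ(δ − 1.645) + Φ(−δ − 1.645) = Φ(-0.569) + Φ(-2.720) = 0.2845 + 0.0033 = 0.2878.

Power ≈ 0.288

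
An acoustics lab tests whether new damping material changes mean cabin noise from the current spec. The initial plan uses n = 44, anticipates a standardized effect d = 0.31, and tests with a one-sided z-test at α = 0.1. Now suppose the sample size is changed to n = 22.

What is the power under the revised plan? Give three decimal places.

With n = 22: δ = d·√n = 0.31 × √22 = 1.4540. Critical value z_{0.1} = 1.282.
Revised power = Φ(δ − 1.282) = Φ(0.172) = 0.5685.

Power ≈ 0.568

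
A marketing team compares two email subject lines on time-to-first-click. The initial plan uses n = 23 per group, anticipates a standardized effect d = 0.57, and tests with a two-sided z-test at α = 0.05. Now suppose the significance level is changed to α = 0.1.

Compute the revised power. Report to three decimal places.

δ = d·√(n/2) = 0.57 × √(23/2) = 1.9330 (unchanged). New critical value: z_{0.05} = 1.645.
Revised power = Φ(δ − 1.645) + Φ(−δ − 1.645) = Φ(0.288) + Φ(-3.578) = 0.6134 + 0.0002 = 0.6135.

Power ≈ 0.614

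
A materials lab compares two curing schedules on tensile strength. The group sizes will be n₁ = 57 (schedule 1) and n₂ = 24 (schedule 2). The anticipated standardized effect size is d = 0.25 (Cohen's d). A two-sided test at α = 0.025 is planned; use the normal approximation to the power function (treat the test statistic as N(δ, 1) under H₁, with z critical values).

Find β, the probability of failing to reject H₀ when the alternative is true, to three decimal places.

Noncentrality parameter: δ = d / √(1/n₁ + 1/n₂) = 0.25 / √(1/57 + 1/24) = 1.0274
Two-sided α = 0.025 → critical value z_{0.0125} = 2.241.
Power = Φ(δ − 2.241) + Φ(−δ − 2.241) = Φ(-1.214) + Φ(-3.269) = 0.1124 + 0.0005 = 0.1129.
Type II error: β = 1 − power = 1 − 0.1129 = 0.8871.

β ≈ 0.887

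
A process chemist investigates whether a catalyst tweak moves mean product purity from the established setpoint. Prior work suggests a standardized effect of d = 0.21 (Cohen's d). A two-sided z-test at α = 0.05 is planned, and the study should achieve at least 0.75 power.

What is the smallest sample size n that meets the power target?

Set Φ(δ − 1.960) = 0.75; then δ − 1.960 = Φ⁻¹(0.75) = 0.674, giving δ = 2.634.
(Ignoring the negligible lower-tail rejection probability gives the usual closed-form inversion.)
δ = d·√n ⇒ n = (δ/d)² = (2.634 / 0.21)² = 157.38.
Round up to the next whole unit.

n = 158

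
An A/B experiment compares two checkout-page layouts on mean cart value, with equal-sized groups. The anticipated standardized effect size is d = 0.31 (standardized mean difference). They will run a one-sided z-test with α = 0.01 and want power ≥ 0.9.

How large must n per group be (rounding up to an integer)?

For power 0.9 need Φ(δ − z_{0.01}) = 0.9, so δ = z_{0.01} + z_{0.10} = 2.326 + 1.282 = 3.608.
δ = d·√(n/2) ⇒ n = 2(δ/d)² = 2 × (3.608 / 0.31)² = 270.90.
Round up to the next whole unit.

n = 271 per group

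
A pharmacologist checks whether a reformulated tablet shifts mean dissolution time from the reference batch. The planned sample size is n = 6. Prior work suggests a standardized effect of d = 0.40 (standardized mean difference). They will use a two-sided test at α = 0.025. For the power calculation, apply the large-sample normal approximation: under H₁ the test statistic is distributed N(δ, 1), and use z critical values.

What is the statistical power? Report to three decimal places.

Power ≈ 0.104

Noncentrality parameter: δ = d·√n = 0.40 × √6 = 0.9798
Two-sided α = 0.025 → critical value z_{0.0125} = 2.241.
Power = Φ(δ − 2.241) + Φ(−δ − 2.241) = Φ(-1.262) + Φ(-3.221) = 0.1035 + 0.0006 = 0.1042.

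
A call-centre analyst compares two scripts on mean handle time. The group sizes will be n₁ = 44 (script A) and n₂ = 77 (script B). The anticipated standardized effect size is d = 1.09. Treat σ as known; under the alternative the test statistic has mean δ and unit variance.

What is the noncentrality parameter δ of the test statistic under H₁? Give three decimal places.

δ = d / √(1/n₁ + 1/n₂) = 1.09 / √(1/44 + 1/77) = 5.7677

δ ≈ 5.768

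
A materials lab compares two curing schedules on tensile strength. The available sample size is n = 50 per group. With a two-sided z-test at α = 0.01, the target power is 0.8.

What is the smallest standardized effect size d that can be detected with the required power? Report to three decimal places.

Need Φ(δ − 2.576) = 0.8, so δ = 2.576 + 0.842 = 3.417.
(The second rejection-region term Φ(−δ − z_{α/2}) is negligible and dropped.)
δ = d·√(n/2) ⇒ d = δ/√(n/2) = 3.417/√(50/2) = 0.6835.

d ≈ 0.683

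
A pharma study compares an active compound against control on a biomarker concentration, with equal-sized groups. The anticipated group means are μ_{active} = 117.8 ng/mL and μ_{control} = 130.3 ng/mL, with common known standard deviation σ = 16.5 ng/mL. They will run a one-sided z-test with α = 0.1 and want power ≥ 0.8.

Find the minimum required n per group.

n = 16 per group

Standardized effect: d = |μ_{active} − μ_{control}| / σ = |117.8 − 130.3| / 16.5 = 0.7576
For power 0.8 need Φ(δ − z_{0.1}) = 0.8, so δ = z_{0.1} + z_{0.20} = 1.282 + 0.842 = 2.123.
δ = d·√(n/2) ⇒ n = 2(δ/d)² = 2 × (2.123 / 0.7576)² = 15.71.
Round up to the next whole unit.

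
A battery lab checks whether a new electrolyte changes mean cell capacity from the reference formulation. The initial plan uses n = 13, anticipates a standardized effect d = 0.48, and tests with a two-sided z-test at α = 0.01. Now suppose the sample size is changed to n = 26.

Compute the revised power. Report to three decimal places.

With n = 26: δ = d·√n = 0.48 × √26 = 2.4475. Critical value z_{0.005} = 2.576.
Revised power = Φ(δ − 2.576) + Φ(−δ − 2.576) = Φ(-0.128) + Φ(-5.023) = 0.4490 + 0.0000 = 0.4490.

Power ≈ 0.449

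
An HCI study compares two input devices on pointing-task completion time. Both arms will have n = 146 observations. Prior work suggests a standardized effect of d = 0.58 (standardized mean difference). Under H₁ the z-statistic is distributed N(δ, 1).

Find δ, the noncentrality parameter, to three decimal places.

The noncentrality parameter scales effect size by the design's sample-size factor: δ = d·√(n/2) = 0.58 × √(146/2) = 4.9555

δ ≈ 4.956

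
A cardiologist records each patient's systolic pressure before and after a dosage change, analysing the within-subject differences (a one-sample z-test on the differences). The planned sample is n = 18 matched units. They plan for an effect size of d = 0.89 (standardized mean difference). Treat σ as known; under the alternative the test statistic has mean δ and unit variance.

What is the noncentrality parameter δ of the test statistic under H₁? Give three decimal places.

The noncentrality parameter scales effect size by the design's sample-size factor: δ = d·√n = 0.89 × √18 = 3.7760

δ ≈ 3.776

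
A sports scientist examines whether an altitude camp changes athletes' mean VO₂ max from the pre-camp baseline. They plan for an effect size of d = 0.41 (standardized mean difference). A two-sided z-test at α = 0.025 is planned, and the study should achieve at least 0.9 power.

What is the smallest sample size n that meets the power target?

n = 74

Set Φ(δ − 2.241) = 0.9; then δ − 2.241 = Φ⁻¹(0.9) = 1.282, giving δ = 3.523.
(Ignoring the negligible lower-tail rejection probability gives the usual closed-form inversion.)
δ = d·√n ⇒ n = (δ/d)² = (3.523 / 0.41)² = 73.83.
Round up to the next whole unit.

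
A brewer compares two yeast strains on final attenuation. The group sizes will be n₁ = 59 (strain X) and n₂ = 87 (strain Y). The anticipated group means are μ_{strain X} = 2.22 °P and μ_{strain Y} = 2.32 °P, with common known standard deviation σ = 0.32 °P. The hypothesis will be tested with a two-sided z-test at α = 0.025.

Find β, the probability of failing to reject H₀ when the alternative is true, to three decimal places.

Standardized effect: d = |μ_{strain X} − μ_{strain Y}| / σ = |2.22 − 2.32| / 0.32 = 0.3125
Noncentrality parameter: δ = d / √(1/n₁ + 1/n₂) = 0.3125 / √(1/59 + 1/87) = 1.8529
Critical value for a two-sided test at α = 0.025: z_{α/2} = 2.241.
Power = Φ(δ − 2.241) + Φ(−δ − 2.241) = Φ(-0.388) + Φ(-4.094) = 0.3488 + 0.0000 = 0.3489.
Type II error: β = 1 − power = 1 − 0.3489 = 0.6511.

β ≈ 0.651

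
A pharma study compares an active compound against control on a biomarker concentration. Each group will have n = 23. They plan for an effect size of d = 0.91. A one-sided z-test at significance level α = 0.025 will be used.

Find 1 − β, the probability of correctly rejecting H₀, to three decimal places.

Power ≈ 0.870

Noncentrality parameter: δ = d·√(n/2) = 0.91 × √(23/2) = 3.0860
Critical value for a one-sided test at α = 0.025: z_α = 1.960.
Power = P(Z > 1.960 − δ) = Φ(1.126) = 0.8699.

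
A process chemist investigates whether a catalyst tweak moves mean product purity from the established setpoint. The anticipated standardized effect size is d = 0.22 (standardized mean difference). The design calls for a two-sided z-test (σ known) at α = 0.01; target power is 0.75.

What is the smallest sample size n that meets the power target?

n = 219

Set Φ(δ − 2.576) = 0.75; then δ − 2.576 = Φ⁻¹(0.75) = 0.674, giving δ = 3.250.
(For δ > 0 the lower-tail rejection region contributes negligibly to power, so the one-term inversion is standard.)
δ = d·√n ⇒ n = (δ/d)² = (3.250 / 0.22)² = 218.28.
Round up to the next whole unit.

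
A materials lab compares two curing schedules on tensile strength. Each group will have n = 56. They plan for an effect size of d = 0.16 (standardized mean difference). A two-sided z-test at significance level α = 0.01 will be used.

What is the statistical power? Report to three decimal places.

Noncentrality parameter: δ = d·√(n/2) = 0.16 × √(56/2) = 0.8466
Two-sided α = 0.01 → critical value z_{0.005} = 2.576.
Power = Φ(δ − 2.576) + Φ(−δ − 2.576) = Φ(-1.729) + Φ(-3.422) = 0.0419 + 0.0003 = 0.0422.

Power ≈ 0.042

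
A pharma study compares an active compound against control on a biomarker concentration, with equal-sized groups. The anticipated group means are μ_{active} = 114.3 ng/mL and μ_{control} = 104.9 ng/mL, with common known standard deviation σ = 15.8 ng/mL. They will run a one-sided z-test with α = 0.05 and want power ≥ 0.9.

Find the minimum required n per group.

Standardized effect: d = |μ_{active} − μ_{control}| / σ = |114.3 − 104.9| / 15.8 = 0.5949
Set Φ(δ − 1.645) = 0.9; then δ − 1.645 = Φ⁻¹(0.9) = 1.282, giving δ = 2.926.
δ = d·√(n/2) ⇒ n = 2(δ/d)² = 2 × (2.926 / 0.5949)² = 48.39.
Round up to the next whole unit.

n = 49 per group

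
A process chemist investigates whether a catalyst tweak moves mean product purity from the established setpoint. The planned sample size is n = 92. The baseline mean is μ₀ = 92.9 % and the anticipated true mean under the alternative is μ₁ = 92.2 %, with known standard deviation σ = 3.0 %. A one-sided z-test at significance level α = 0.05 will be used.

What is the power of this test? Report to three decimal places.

Power ≈ 0.723

Standardized effect: d = |μ₁ − μ₀| / σ = |92.2 − 92.9| / 3.0 = 0.2333
Noncentrality parameter: λ = d·√n = 0.2333 × √92 = 2.2381
Critical value for a one-sided test at α = 0.05: z_α = 1.645.
Power = P(Z > 1.645 − λ) = Φ(0.593) = 0.7235.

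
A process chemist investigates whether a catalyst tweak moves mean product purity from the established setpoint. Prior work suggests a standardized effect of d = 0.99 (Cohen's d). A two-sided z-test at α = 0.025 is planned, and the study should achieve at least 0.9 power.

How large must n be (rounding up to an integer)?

n = 13

Set Φ(δ − 2.241) = 0.9; then δ − 2.241 = Φ⁻¹(0.9) = 1.282, giving δ = 3.523.
(Ignoring the negligible lower-tail rejection probability gives the usual closed-form inversion.)
δ = d·√n ⇒ n = (δ/d)² = (3.523 / 0.99)² = 12.66.
Round up to the next whole unit.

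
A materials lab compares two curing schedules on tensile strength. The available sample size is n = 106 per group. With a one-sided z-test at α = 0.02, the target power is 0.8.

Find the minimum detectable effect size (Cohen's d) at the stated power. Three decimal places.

d ≈ 0.398

Required noncentrality: δ = z_{0.02} + z_{0.20} = 2.054 + 0.842 = 2.895.
δ = d·√(n/2) ⇒ d = δ/√(n/2) = 2.895/√(106/2) = 0.3977.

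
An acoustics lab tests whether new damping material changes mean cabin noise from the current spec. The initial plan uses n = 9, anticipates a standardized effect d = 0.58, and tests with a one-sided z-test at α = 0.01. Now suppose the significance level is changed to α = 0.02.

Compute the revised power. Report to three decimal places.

δ = d·√n = 0.58 × √9 = 1.7400 (unchanged). New critical value: z_{0.02} = 2.054.
Revised power = Φ(δ − 2.054) = Φ(-0.314) = 0.3769.

Power ≈ 0.377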